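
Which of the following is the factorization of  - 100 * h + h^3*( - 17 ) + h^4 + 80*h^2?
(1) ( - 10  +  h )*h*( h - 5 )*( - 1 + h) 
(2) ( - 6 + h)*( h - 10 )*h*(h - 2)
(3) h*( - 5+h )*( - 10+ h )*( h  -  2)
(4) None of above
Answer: 3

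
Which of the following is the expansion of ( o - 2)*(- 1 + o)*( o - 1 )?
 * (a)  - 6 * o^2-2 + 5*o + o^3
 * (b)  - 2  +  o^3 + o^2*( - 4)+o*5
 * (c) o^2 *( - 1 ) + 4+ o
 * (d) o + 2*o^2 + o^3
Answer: b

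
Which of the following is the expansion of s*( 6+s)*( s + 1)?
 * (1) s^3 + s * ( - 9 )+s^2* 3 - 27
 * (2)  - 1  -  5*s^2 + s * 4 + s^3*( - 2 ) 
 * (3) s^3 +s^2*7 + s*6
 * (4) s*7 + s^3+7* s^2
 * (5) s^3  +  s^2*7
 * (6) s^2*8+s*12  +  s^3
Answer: 3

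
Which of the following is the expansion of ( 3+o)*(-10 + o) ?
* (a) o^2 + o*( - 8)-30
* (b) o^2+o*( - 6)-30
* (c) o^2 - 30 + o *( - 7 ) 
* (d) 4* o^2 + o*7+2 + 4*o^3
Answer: c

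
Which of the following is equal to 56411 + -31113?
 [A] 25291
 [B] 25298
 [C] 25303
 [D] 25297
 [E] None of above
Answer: B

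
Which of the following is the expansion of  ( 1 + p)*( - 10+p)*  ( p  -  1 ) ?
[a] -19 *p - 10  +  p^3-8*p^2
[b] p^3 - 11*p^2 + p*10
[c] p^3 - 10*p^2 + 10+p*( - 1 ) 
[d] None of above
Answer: c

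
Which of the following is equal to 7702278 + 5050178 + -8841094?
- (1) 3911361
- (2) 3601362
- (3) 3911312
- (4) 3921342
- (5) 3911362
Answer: 5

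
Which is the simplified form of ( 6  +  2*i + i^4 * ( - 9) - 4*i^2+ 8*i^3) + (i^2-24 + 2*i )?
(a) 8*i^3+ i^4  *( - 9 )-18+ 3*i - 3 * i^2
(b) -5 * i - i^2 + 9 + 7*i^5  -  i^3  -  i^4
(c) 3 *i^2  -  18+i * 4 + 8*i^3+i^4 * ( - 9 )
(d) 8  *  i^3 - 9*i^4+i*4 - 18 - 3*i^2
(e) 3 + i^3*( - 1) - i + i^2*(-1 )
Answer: d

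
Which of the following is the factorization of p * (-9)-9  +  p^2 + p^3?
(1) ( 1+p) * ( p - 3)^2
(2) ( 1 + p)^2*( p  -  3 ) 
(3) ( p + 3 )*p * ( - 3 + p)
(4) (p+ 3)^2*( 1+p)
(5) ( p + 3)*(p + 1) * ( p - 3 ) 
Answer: 5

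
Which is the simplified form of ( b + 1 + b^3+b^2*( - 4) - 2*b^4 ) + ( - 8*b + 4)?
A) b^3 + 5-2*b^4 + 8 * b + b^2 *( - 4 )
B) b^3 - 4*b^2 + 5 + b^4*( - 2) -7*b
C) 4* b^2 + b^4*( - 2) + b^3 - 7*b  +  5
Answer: B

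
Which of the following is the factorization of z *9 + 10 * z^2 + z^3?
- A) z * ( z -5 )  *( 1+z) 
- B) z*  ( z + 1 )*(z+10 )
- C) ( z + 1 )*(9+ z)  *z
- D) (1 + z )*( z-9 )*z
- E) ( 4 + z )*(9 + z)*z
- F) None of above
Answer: C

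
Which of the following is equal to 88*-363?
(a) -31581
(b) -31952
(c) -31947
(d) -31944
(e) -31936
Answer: d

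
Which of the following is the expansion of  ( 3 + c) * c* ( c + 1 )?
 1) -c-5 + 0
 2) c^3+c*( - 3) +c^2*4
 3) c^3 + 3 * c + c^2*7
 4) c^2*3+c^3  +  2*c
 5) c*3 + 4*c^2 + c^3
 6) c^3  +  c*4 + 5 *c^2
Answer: 5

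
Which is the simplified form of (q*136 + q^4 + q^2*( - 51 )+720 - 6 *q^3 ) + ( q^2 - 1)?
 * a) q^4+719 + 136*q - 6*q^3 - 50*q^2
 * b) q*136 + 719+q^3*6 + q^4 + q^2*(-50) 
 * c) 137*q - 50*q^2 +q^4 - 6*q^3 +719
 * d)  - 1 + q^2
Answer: a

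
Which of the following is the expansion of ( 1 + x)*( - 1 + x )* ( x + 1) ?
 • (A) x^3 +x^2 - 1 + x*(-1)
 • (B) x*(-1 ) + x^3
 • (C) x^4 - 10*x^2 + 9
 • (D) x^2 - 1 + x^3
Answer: A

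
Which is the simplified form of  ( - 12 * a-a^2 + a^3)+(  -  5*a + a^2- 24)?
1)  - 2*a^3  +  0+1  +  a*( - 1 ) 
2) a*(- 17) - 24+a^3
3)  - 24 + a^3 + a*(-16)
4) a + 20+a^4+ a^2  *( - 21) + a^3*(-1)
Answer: 2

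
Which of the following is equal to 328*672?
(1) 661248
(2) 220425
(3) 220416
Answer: 3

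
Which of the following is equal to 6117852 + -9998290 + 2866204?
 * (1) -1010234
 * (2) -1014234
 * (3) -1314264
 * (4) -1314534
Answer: 2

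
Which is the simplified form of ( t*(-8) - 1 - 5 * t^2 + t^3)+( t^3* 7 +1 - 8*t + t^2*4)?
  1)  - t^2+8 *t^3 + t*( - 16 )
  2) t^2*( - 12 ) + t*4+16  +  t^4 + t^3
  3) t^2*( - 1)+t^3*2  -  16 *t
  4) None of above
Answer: 1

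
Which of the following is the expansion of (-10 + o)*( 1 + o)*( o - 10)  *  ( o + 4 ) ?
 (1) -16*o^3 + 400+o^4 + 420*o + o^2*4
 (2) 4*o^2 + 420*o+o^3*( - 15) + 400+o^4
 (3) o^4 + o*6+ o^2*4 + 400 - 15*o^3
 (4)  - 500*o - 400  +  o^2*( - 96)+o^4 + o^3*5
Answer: 2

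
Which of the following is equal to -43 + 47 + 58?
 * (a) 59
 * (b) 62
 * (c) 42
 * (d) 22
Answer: b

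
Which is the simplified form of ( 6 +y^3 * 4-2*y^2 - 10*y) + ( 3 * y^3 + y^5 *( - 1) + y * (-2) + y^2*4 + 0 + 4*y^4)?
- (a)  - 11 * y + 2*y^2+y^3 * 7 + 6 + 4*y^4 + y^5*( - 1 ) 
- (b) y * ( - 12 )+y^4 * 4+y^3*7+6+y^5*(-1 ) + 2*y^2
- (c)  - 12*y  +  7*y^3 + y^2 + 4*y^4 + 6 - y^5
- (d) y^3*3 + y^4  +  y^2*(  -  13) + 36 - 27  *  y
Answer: b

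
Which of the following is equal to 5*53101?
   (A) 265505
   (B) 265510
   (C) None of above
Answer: A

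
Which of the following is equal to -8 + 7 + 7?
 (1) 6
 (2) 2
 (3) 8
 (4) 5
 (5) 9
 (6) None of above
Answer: 1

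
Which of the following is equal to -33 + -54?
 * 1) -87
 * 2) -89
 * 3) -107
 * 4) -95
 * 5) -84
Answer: 1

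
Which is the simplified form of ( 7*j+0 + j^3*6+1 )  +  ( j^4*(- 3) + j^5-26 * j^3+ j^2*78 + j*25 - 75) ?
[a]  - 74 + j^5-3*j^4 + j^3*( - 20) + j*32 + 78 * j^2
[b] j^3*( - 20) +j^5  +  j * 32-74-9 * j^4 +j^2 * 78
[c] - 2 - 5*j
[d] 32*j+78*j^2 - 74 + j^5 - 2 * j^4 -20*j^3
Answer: a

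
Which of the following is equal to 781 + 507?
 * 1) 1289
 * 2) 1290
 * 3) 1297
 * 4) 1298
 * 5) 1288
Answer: 5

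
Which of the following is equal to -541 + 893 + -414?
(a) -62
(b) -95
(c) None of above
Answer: a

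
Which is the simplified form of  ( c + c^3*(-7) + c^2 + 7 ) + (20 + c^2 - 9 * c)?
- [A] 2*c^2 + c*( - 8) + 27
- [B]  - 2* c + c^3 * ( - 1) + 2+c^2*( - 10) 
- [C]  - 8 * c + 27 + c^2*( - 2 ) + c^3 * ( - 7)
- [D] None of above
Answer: D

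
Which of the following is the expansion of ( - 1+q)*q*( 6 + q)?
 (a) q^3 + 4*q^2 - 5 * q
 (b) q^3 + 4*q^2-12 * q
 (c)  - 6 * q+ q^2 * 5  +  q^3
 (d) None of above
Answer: c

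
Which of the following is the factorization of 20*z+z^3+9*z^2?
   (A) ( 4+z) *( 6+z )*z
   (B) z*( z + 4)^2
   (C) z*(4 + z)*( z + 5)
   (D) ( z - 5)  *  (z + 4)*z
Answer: C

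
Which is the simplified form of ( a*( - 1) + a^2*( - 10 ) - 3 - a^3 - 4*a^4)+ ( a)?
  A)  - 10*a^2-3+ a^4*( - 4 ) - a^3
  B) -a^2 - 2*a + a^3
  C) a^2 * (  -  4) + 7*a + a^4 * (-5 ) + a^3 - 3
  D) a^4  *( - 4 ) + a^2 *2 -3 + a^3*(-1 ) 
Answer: A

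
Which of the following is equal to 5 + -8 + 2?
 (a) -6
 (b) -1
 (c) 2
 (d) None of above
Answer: b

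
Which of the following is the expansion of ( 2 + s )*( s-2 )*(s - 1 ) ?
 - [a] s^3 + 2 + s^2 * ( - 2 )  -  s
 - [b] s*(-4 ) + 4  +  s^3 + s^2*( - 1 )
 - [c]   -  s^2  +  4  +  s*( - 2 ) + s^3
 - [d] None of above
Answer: b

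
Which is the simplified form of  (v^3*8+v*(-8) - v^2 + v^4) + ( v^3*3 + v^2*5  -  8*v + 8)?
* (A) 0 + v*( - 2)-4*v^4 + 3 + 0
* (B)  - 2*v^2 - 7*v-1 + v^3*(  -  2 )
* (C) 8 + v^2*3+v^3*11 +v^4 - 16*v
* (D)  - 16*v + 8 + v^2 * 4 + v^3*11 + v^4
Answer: D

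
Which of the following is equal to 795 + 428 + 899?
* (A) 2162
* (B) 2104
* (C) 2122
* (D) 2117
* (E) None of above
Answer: C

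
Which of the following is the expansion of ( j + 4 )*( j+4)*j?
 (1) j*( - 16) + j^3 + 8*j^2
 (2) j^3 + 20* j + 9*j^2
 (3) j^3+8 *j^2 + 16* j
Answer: 3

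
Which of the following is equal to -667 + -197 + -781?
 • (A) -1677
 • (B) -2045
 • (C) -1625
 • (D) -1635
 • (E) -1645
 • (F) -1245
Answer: E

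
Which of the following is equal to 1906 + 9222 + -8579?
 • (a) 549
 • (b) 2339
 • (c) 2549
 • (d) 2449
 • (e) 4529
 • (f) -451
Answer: c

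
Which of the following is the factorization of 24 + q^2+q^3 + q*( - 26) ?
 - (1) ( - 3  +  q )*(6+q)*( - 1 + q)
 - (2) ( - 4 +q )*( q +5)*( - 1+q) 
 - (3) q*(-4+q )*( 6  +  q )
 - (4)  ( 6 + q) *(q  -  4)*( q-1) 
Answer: 4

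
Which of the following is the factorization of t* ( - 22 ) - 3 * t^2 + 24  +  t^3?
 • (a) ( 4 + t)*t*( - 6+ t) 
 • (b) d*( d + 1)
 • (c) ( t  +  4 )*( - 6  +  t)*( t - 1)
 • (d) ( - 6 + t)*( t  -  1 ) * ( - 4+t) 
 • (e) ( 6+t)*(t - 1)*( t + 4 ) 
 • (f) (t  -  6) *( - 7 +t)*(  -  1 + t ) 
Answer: c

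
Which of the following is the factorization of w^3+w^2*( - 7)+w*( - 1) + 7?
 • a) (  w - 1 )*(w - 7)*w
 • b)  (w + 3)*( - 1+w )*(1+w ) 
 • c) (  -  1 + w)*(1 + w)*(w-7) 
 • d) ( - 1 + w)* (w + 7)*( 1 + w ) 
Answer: c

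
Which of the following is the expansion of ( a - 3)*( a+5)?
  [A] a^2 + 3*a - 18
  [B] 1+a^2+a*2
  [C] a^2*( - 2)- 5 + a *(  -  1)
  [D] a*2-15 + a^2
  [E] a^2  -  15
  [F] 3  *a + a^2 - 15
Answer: D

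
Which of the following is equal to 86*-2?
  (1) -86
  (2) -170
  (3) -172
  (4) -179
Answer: 3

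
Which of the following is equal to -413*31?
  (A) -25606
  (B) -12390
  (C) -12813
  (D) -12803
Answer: D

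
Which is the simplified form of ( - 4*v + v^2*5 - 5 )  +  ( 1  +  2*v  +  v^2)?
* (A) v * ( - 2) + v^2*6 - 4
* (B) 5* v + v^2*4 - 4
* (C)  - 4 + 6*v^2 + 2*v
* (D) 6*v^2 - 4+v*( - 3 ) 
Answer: A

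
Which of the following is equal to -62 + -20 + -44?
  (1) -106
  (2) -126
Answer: 2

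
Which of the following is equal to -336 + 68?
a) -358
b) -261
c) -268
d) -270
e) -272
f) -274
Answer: c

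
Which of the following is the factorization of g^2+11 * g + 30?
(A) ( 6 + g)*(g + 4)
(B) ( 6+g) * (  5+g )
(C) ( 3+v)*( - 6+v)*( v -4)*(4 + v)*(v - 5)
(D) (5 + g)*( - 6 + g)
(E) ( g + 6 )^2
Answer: B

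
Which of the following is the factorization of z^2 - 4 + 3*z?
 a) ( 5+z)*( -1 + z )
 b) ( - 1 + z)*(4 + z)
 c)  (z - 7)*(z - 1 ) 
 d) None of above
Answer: b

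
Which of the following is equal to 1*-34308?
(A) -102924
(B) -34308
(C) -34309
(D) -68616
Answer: B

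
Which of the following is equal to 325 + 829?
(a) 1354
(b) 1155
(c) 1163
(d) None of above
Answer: d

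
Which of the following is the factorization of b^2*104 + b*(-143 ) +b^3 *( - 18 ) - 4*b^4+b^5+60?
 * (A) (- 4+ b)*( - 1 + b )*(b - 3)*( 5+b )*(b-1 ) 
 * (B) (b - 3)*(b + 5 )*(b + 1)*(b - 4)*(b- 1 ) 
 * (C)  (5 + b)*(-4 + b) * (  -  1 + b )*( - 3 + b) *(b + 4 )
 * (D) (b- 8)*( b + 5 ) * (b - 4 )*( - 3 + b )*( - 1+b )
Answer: A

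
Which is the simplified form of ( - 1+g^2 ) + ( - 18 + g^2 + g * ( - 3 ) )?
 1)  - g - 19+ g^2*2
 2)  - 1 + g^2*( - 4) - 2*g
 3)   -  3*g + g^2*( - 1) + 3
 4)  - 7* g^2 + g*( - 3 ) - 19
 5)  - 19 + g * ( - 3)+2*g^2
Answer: 5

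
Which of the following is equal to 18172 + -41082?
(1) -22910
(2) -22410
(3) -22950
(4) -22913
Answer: 1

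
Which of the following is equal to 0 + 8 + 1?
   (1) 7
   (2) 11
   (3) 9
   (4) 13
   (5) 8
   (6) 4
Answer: 3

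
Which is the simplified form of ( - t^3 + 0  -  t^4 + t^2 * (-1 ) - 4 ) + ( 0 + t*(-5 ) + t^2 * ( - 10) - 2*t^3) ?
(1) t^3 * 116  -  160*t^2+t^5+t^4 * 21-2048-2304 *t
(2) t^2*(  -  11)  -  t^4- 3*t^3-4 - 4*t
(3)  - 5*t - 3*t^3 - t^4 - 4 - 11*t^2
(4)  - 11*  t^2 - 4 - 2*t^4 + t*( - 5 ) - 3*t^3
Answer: 3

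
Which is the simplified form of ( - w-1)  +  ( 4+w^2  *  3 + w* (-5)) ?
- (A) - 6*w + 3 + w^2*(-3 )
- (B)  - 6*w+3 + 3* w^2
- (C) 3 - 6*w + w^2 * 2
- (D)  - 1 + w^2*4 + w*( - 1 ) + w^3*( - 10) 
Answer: B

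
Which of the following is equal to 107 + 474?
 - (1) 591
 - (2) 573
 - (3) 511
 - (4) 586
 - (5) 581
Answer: 5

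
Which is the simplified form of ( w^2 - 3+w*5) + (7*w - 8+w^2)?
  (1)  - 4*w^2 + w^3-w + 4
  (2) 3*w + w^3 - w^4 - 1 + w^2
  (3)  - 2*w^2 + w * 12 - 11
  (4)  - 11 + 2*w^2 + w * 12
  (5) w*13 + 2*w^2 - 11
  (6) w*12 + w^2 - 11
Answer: 4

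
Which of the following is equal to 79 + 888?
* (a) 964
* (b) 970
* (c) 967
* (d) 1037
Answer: c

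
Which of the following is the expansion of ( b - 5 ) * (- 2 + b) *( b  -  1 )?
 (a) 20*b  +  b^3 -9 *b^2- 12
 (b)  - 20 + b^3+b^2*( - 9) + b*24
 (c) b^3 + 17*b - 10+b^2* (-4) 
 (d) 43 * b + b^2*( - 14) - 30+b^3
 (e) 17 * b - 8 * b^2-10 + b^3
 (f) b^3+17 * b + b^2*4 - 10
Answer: e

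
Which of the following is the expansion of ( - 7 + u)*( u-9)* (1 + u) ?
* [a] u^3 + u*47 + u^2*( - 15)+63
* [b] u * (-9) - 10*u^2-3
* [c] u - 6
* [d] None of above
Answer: a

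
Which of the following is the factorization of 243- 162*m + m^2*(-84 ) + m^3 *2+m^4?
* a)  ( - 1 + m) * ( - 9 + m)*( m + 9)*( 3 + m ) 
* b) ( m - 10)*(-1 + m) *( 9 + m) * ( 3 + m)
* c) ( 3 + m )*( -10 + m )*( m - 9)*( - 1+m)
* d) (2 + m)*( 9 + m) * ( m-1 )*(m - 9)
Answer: a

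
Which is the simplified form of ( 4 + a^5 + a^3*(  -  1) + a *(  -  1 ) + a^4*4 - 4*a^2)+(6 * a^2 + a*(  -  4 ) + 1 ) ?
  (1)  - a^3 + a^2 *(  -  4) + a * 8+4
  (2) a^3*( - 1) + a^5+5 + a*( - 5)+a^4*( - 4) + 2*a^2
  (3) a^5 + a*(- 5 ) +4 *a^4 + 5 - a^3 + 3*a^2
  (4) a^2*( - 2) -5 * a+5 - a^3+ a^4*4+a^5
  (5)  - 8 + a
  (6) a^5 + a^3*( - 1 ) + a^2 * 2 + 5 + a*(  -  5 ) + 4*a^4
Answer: 6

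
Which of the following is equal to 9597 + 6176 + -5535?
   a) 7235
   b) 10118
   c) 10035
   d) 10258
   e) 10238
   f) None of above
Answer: e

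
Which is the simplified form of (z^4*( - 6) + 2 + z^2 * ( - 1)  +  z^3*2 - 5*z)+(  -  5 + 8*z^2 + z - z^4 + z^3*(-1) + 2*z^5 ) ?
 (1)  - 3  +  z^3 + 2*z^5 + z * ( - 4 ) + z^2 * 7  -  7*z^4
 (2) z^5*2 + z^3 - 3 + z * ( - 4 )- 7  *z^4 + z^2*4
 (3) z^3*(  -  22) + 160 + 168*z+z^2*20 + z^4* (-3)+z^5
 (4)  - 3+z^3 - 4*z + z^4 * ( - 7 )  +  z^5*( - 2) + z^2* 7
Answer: 1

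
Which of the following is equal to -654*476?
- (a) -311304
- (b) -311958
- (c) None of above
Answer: a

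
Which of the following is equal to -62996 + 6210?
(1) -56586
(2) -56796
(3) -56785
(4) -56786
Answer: 4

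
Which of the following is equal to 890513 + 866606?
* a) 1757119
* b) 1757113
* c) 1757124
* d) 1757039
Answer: a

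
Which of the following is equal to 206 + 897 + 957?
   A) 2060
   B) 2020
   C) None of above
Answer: A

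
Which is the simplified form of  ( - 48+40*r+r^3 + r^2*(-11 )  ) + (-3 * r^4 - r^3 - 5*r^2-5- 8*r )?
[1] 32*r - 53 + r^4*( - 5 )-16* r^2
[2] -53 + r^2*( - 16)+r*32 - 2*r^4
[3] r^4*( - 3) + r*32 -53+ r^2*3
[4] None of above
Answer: 4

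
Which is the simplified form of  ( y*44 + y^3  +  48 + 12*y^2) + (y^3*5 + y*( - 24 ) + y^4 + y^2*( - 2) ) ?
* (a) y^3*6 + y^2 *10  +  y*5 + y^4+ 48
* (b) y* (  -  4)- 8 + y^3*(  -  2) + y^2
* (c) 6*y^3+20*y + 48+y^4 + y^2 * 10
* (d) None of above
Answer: c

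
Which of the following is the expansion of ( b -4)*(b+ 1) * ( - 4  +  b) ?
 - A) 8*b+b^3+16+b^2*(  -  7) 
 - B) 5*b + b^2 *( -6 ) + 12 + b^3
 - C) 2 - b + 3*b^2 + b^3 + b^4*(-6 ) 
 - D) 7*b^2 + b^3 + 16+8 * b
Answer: A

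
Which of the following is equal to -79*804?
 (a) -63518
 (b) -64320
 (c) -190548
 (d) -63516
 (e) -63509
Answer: d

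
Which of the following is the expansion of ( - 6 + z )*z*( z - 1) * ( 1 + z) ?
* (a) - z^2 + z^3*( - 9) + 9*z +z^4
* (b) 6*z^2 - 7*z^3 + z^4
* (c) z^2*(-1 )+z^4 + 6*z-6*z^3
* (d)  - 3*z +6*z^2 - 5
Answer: c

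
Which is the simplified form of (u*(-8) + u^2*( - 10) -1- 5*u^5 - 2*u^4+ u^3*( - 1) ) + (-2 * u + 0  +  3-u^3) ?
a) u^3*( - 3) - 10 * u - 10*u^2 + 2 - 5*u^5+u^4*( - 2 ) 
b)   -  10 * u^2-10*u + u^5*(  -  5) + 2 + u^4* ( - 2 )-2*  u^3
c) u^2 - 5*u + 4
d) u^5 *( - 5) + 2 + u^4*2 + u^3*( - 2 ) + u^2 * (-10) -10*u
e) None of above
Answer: b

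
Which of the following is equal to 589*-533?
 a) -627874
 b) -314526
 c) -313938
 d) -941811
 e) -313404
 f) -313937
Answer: f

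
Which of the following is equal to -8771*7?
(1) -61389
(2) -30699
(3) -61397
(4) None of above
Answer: 3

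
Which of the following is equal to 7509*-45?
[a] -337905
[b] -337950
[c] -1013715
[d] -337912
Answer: a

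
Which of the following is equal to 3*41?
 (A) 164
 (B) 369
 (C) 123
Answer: C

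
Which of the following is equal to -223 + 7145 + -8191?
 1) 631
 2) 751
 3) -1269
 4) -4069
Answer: 3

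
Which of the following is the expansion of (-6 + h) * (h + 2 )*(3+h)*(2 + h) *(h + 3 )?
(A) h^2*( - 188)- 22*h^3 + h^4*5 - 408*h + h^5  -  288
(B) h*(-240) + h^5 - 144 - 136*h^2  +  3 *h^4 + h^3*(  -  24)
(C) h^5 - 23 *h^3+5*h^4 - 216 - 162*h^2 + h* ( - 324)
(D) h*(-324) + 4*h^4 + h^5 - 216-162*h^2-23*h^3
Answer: D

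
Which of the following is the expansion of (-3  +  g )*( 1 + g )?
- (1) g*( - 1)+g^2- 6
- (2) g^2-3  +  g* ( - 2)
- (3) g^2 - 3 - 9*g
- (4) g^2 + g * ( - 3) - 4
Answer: 2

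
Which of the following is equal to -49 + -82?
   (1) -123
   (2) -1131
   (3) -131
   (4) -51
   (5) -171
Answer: 3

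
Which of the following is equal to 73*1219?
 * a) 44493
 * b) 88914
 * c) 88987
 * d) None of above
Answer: c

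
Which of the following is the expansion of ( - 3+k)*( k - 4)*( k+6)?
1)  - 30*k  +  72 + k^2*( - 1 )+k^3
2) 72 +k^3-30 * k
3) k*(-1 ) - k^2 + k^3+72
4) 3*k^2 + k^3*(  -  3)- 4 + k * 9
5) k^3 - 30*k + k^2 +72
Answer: 1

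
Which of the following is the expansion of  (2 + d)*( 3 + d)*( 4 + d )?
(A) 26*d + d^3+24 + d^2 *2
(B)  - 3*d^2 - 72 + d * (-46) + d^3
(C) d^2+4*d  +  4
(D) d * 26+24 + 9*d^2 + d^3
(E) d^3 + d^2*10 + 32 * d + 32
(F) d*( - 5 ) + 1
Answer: D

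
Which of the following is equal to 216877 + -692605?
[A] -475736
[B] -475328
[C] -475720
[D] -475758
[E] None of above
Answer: E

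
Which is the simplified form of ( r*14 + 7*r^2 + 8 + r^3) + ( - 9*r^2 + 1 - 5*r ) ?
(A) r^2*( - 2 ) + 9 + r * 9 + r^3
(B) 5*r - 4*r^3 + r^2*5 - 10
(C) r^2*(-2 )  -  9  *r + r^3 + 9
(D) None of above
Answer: A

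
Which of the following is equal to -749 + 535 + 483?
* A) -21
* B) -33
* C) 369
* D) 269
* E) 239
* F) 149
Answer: D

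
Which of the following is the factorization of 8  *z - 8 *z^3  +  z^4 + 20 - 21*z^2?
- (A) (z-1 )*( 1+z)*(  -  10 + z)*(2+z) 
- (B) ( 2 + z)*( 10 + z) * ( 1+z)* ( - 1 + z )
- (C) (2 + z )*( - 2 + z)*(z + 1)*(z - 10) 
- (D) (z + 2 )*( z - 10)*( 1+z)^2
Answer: A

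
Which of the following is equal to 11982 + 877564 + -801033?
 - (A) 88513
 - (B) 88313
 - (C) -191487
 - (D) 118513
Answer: A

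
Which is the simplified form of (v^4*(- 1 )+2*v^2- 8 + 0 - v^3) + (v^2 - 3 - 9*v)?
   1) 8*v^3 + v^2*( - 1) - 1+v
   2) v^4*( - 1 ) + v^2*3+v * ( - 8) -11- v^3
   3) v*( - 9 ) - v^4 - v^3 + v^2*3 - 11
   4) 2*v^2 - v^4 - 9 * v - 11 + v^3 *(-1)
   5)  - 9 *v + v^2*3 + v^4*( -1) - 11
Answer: 3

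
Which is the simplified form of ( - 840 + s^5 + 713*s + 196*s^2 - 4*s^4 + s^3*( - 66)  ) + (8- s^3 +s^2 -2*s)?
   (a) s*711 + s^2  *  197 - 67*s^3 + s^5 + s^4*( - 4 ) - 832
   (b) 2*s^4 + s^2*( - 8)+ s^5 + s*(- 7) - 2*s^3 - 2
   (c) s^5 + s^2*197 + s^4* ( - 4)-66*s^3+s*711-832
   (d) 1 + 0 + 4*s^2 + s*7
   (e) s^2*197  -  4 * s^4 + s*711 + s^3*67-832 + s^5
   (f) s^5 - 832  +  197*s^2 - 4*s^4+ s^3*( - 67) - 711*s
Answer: a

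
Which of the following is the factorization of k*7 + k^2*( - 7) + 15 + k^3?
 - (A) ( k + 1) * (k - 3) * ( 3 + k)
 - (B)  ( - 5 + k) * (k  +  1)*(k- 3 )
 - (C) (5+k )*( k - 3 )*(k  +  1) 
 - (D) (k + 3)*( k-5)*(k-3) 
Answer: B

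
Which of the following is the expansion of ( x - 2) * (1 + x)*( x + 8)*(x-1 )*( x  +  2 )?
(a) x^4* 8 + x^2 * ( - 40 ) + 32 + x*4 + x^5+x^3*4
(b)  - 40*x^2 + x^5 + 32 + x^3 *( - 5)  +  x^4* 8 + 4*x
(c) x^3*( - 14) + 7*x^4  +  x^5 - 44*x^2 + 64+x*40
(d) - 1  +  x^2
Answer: b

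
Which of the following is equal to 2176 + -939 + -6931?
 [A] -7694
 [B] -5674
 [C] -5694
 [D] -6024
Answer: C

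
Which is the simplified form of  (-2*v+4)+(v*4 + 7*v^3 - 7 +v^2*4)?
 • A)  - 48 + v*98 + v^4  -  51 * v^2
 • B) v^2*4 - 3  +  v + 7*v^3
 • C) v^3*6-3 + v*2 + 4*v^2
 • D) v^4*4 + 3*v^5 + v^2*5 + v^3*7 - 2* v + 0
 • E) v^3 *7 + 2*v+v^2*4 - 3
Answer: E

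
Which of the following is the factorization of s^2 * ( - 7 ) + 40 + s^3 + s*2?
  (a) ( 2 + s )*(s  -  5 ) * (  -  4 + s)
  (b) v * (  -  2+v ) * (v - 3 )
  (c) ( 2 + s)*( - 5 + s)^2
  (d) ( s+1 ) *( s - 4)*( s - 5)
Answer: a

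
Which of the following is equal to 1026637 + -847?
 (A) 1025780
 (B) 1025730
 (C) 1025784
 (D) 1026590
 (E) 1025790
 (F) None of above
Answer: E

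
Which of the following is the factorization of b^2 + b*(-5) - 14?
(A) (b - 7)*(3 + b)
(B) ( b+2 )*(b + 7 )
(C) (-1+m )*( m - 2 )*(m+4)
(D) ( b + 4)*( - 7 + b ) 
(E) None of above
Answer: E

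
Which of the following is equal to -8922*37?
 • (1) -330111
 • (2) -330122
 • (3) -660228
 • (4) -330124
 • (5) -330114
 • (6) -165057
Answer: 5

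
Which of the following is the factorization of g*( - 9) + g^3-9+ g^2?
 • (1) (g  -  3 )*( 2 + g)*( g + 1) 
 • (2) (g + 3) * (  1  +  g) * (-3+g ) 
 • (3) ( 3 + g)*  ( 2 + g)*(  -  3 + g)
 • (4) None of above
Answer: 2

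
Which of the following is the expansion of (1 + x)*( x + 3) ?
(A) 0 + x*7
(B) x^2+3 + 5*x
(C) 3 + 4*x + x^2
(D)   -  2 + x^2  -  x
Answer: C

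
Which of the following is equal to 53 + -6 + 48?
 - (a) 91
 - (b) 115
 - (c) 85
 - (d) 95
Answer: d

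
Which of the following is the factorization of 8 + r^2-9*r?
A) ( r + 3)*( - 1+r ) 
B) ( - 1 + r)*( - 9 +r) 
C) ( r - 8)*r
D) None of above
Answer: D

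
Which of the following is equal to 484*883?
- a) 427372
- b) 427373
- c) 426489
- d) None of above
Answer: a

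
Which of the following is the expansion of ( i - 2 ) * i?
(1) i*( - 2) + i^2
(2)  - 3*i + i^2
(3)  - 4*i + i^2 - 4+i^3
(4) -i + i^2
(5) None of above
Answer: 1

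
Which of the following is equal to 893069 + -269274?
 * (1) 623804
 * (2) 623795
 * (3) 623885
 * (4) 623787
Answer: 2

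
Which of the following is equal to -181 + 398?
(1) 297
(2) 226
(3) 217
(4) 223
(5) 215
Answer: 3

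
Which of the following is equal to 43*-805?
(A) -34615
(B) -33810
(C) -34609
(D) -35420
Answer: A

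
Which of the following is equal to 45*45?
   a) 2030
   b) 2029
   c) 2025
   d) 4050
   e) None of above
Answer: c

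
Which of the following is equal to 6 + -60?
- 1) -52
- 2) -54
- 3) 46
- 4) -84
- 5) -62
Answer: 2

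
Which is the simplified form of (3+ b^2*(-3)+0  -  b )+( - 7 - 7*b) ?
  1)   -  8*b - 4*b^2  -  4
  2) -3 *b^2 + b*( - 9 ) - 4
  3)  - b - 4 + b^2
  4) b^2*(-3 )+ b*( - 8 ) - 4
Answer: 4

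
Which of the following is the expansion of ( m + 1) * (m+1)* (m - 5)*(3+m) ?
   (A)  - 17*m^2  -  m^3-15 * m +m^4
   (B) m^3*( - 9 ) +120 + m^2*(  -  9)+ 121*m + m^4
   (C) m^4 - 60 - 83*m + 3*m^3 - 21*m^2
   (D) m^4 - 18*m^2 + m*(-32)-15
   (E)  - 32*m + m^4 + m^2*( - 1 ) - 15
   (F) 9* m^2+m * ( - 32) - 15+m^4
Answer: D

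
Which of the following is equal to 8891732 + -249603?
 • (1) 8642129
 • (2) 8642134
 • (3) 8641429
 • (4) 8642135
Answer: 1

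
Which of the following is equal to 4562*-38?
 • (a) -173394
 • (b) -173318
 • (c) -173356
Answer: c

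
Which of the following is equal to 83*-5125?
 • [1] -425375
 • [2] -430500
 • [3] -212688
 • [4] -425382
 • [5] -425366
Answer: 1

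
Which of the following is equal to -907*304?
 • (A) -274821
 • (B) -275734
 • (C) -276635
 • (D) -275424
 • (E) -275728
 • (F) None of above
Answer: E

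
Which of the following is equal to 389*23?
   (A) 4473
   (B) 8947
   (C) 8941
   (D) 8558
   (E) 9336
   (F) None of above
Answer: B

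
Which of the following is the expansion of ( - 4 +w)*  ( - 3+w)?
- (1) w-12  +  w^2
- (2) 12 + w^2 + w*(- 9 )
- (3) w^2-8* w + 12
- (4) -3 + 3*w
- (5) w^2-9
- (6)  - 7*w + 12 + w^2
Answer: 6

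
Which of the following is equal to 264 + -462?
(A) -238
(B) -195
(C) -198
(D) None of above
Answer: C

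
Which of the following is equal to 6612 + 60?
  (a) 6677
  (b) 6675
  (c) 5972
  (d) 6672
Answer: d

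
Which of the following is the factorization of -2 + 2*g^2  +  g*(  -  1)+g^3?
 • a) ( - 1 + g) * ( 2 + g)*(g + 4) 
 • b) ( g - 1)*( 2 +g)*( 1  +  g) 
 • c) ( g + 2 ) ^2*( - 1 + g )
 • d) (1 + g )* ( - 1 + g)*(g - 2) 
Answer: b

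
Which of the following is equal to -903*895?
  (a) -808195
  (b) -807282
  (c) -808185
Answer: c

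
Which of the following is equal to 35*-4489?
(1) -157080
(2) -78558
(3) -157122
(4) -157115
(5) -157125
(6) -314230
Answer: 4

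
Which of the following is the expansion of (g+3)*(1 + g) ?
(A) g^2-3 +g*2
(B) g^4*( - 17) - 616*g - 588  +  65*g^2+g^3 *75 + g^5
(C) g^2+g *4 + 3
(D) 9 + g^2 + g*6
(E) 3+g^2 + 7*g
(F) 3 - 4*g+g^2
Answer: C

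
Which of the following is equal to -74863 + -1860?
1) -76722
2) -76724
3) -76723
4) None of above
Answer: 3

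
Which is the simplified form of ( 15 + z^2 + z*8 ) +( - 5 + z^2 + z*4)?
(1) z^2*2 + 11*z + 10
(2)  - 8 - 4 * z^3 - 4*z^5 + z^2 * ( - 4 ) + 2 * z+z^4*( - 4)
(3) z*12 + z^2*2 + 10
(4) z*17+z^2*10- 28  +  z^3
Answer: 3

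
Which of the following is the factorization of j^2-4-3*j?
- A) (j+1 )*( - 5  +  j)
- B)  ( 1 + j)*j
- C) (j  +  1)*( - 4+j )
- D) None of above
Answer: C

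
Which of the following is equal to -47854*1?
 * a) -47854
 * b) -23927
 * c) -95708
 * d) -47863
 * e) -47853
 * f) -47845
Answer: a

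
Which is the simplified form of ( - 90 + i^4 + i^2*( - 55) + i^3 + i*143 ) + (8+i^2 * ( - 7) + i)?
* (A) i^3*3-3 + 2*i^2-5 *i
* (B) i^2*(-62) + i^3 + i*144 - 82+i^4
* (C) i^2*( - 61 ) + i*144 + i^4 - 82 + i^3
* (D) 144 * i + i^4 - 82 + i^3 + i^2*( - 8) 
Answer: B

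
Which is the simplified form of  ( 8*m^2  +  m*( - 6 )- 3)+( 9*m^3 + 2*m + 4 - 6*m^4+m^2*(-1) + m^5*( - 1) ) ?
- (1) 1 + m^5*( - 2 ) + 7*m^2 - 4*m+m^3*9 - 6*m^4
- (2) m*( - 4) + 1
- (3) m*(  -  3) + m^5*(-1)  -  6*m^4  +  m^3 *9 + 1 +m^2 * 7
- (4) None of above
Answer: 4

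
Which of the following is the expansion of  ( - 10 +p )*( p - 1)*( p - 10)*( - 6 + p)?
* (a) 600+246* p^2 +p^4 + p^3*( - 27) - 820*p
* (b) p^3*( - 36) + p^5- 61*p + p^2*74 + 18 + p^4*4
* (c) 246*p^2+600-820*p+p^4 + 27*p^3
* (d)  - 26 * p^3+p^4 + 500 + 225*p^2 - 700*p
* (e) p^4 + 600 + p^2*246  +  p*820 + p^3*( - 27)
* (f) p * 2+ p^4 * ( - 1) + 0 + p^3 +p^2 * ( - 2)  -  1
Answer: a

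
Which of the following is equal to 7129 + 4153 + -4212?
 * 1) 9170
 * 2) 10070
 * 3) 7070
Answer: 3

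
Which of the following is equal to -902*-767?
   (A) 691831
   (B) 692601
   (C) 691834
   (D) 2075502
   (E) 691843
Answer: C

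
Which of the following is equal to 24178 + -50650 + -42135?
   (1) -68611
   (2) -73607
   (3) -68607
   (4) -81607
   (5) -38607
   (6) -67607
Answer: 3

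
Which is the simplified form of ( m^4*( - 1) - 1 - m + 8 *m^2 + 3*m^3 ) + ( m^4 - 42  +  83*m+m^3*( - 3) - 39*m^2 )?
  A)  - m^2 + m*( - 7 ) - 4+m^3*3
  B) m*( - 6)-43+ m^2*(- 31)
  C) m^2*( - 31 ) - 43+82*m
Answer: C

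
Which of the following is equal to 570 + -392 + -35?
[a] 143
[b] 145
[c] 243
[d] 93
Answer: a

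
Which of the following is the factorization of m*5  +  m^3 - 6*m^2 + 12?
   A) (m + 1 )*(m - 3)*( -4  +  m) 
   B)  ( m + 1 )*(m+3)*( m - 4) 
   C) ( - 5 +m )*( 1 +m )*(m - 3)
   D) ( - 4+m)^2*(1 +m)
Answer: A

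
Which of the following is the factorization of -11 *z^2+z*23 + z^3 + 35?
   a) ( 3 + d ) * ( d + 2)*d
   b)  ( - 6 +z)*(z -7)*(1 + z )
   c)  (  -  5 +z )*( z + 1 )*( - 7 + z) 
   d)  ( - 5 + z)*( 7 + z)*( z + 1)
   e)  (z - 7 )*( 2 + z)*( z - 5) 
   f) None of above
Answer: c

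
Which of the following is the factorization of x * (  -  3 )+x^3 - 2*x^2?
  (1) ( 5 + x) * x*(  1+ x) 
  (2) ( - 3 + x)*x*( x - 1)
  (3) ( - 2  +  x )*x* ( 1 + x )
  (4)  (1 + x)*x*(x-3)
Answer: 4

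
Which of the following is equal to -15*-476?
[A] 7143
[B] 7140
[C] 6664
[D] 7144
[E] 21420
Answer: B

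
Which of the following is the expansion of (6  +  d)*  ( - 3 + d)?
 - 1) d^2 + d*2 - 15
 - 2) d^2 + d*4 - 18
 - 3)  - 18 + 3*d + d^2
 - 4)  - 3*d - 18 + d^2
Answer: 3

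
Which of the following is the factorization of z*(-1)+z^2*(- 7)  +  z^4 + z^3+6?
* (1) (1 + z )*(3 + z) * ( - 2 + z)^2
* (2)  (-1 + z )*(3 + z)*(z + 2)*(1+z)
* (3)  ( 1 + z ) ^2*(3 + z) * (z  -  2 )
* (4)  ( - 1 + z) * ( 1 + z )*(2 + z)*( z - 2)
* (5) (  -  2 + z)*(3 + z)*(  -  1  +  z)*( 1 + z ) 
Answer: 5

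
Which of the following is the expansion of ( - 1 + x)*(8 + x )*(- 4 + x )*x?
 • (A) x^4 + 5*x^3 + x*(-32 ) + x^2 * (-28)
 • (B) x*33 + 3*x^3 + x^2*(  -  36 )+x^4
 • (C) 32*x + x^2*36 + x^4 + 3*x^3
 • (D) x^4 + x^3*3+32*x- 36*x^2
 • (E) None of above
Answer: D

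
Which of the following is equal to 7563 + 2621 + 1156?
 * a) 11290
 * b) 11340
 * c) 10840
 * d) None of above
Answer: b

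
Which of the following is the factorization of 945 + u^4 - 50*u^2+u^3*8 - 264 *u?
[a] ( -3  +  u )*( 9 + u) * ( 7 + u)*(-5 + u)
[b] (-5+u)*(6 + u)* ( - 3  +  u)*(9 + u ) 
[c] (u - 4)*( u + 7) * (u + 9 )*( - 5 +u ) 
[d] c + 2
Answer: a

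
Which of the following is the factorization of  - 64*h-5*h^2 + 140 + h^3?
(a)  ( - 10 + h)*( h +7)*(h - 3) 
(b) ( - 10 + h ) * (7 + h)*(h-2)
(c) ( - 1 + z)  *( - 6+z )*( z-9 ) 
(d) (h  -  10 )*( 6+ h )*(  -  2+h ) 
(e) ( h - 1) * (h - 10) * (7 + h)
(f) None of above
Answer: b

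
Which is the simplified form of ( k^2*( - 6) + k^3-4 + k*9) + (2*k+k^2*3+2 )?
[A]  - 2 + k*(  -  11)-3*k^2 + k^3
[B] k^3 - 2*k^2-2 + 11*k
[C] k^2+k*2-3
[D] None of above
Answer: D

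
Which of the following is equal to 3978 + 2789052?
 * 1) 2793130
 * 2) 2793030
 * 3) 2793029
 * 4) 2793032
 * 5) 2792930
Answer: 2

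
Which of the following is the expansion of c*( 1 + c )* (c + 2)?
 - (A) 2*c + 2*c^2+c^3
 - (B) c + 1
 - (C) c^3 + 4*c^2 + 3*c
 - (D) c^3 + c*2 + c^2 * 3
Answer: D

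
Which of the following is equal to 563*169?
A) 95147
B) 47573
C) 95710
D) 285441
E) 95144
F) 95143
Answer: A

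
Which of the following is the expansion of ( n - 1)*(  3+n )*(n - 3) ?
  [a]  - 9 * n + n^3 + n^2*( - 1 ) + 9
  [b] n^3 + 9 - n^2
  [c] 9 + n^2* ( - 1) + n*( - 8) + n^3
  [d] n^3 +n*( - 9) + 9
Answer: a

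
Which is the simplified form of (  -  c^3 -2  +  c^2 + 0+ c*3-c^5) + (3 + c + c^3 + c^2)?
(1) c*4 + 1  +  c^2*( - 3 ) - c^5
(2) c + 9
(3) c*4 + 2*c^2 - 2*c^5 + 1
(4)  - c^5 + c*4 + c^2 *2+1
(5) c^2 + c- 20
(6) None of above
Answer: 4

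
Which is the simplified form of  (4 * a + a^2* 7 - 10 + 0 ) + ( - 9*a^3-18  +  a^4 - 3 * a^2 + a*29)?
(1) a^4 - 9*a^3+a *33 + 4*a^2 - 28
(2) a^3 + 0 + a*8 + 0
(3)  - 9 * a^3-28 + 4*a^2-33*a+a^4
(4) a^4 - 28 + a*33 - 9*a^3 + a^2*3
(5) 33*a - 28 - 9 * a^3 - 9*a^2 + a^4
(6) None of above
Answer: 1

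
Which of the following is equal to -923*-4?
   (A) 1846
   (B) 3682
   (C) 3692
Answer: C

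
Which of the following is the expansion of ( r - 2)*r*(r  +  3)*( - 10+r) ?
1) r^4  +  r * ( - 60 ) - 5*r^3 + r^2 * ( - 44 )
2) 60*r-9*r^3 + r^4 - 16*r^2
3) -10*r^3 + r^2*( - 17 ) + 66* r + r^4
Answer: 2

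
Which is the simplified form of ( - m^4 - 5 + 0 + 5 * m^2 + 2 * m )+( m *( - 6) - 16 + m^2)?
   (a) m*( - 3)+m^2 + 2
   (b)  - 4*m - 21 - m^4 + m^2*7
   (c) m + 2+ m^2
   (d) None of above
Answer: d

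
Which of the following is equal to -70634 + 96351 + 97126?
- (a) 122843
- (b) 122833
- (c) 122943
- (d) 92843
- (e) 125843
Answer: a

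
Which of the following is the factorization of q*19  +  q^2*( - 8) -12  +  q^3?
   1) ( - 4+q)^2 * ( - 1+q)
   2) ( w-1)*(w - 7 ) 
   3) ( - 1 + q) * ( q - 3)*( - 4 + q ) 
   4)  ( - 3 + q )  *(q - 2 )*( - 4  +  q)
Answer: 3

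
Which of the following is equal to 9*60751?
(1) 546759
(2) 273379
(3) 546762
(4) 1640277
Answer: 1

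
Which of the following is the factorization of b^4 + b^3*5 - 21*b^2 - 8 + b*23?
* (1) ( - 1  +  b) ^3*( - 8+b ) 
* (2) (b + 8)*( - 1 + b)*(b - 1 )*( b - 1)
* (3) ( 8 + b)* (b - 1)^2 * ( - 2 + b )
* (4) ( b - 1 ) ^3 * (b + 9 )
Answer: 2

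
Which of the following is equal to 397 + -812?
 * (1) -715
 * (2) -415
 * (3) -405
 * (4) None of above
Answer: 2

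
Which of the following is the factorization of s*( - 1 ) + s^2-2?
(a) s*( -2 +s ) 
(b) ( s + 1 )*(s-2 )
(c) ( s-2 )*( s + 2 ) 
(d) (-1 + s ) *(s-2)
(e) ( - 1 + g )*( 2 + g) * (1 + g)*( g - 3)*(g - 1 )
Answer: b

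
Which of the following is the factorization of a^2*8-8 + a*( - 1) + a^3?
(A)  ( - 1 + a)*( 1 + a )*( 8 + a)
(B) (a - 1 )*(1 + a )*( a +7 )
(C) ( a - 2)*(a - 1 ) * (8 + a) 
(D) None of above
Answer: A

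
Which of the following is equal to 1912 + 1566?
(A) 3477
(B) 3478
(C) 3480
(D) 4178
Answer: B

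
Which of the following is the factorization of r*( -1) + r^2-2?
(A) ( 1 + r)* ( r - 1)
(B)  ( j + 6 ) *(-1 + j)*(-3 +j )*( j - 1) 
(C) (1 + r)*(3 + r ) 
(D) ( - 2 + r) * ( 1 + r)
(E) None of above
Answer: D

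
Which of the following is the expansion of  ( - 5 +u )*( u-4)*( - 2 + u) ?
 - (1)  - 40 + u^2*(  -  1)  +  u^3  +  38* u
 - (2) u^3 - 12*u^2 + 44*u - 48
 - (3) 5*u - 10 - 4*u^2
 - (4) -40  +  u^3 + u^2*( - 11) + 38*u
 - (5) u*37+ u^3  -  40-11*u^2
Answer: 4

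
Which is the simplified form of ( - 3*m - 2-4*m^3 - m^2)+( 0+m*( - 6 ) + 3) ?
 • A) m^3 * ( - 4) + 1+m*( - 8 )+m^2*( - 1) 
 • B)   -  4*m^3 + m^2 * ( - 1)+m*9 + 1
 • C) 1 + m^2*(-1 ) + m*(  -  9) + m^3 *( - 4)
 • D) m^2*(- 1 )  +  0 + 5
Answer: C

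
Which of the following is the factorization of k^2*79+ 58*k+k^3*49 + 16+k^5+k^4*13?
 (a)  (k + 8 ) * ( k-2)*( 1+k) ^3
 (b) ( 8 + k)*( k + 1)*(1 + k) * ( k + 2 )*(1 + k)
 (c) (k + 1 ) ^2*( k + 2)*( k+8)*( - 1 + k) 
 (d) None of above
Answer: b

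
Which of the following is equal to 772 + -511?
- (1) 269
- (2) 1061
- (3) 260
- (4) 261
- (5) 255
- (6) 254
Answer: 4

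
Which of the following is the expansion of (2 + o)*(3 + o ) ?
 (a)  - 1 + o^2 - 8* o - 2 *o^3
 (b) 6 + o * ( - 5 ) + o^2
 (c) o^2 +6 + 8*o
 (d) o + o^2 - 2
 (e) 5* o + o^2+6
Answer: e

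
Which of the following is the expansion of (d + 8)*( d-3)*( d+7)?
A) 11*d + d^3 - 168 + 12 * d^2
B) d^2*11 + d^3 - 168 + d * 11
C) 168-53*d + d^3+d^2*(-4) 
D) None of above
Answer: A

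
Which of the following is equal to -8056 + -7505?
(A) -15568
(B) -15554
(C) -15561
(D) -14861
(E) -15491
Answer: C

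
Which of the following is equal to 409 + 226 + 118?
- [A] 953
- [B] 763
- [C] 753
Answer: C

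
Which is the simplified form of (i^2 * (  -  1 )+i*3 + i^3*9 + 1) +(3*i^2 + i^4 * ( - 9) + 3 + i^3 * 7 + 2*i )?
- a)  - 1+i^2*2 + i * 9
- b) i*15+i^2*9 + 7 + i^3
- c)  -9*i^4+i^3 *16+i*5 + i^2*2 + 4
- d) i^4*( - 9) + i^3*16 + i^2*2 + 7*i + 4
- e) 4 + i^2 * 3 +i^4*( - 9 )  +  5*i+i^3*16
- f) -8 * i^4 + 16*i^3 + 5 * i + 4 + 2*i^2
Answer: c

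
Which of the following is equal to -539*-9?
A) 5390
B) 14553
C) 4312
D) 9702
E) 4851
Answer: E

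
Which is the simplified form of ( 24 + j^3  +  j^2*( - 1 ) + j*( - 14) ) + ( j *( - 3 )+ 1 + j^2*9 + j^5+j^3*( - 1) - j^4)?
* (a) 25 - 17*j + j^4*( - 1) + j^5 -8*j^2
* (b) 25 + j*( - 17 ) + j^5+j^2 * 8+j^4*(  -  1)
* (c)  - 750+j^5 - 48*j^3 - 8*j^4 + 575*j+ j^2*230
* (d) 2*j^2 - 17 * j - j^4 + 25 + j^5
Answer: b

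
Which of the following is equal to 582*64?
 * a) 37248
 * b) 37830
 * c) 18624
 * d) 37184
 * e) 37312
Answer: a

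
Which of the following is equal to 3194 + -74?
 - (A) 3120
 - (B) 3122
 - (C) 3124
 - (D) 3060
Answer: A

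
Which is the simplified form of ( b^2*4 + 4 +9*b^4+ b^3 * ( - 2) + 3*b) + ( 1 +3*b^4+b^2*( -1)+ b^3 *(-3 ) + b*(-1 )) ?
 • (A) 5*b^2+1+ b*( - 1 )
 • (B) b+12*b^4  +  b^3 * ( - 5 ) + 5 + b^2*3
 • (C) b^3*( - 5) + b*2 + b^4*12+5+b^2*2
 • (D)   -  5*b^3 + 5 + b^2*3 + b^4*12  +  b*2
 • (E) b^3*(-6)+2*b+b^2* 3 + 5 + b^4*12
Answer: D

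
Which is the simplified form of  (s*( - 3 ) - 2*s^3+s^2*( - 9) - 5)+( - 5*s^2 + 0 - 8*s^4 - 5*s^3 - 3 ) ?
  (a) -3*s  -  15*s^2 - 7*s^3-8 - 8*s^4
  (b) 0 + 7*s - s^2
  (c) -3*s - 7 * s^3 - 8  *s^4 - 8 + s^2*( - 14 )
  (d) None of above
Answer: c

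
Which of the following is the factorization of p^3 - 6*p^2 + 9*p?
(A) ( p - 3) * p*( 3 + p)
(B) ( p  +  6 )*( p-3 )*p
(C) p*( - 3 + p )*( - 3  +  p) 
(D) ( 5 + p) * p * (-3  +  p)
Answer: C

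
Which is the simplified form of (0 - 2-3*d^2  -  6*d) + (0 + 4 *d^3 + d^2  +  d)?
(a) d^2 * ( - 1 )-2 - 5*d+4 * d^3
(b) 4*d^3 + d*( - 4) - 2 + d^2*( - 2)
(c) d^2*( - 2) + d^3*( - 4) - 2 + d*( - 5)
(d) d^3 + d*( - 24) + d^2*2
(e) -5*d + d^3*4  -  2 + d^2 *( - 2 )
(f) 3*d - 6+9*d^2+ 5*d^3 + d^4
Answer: e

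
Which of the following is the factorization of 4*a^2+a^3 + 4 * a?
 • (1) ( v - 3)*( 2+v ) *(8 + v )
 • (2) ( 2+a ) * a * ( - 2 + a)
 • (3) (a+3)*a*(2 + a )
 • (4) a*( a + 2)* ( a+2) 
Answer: 4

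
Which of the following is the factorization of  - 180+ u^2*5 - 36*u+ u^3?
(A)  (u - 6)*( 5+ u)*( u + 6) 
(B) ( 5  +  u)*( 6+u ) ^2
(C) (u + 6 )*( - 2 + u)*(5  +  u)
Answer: A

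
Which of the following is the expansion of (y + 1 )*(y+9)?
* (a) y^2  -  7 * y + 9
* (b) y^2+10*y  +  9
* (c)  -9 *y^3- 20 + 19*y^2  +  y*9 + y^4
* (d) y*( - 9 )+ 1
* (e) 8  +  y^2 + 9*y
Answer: b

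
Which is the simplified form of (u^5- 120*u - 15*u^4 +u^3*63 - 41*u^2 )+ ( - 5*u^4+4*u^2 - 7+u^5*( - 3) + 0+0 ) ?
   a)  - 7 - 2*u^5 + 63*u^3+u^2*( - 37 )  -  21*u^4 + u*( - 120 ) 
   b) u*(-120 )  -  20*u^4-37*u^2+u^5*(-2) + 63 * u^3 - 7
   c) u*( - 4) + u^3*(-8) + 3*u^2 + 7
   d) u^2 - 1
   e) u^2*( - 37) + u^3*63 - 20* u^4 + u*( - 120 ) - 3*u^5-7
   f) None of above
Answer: b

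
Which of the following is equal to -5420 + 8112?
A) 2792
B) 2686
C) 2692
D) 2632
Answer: C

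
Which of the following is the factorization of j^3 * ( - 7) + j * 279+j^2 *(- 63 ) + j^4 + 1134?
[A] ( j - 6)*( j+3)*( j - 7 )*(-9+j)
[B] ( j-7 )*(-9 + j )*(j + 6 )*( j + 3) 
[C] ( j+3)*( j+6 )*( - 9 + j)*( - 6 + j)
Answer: B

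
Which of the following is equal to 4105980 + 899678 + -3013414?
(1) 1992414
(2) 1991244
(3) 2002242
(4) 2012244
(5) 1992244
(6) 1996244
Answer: 5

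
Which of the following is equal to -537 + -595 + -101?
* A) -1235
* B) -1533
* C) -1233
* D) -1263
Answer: C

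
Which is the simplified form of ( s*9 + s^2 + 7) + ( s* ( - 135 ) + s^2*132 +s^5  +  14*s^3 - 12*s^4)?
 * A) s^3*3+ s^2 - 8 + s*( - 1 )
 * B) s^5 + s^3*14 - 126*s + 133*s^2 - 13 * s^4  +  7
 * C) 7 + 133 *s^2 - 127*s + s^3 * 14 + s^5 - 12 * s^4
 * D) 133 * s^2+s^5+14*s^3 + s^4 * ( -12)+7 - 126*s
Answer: D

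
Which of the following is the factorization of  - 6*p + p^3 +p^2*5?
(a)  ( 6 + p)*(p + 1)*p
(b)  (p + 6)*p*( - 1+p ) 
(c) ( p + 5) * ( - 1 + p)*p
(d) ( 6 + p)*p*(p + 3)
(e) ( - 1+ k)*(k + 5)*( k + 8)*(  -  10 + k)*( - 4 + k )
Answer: b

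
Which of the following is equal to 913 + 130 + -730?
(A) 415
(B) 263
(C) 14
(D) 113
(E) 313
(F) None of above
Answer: E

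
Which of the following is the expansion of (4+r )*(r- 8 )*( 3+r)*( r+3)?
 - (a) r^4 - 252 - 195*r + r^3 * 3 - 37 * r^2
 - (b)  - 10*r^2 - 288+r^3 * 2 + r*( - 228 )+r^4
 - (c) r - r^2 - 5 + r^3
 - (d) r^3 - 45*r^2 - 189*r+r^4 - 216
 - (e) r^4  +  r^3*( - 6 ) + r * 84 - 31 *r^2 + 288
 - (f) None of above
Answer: f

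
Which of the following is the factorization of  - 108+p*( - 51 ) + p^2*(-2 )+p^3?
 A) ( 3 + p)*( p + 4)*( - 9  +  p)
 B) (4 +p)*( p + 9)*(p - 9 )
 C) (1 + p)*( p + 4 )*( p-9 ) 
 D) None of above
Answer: A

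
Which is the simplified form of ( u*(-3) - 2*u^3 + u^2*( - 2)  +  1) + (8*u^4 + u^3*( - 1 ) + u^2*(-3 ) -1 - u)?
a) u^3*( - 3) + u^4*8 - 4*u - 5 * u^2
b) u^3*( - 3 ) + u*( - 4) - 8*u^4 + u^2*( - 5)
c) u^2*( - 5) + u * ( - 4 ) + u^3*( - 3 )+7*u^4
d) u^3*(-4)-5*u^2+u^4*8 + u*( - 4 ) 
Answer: a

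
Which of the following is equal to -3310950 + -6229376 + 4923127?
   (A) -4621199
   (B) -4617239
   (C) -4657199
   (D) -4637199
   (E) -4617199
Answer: E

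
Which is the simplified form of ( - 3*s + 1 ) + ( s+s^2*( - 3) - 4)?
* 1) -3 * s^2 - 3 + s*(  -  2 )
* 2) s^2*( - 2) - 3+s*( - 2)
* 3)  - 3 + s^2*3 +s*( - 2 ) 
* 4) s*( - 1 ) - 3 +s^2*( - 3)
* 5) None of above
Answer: 1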